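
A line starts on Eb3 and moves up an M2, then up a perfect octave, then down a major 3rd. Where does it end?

Up a major second from Eb3: F3 (2 semitones up).
Up a perfect octave from F3: F4 (12 semitones up).
F4 down a major third → Db4 (4 semitones).

Db4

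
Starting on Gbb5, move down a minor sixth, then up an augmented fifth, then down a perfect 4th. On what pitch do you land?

C5

A minor sixth down from Gbb5 is Bbb4.
An augmented fifth up from Bbb4 is F5.
Down a perfect fourth from F5: C5 (5 semitones down).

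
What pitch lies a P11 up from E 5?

Counting four letter names plus an octave up from E lands on A.
Moving 17 semitones up from E5 (the size of a perfect eleventh) reaches A6.

A 6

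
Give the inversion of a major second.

m7

The rule of nine gives the new number: 9 − 2 = 7, so a second becomes a seventh.
The quality also flips — major becomes minor — giving a minor seventh.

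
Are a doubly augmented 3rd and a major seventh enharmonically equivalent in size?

No

A doubly augmented third is 6 semitones but a major seventh is 11 semitones — different sizes.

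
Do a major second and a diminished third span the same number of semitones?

Both span 2 semitones: a major second and a diminished third are the same chromatic distance.

Yes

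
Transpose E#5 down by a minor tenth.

The tenth's letter: E down three letter names plus an octave → C.
Moving 15 semitones down from E#5 (the size of a minor tenth) reaches C##4.

C##4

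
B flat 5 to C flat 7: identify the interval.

B to C spans two letter names (B-C), plus an octave: a ninth.
At 13 semitones, Bb5→Cb7 falls one short of a major ninth: minor.
(Equivalently, a compound minor second: a minor second plus an octave.)

minor 9th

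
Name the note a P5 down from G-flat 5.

C-flat 5

Five letter names down from G: C.
Moving 7 semitones down from Gb5 (the size of a perfect fifth) reaches Cb5.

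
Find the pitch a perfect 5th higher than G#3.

D#4

Counting five letter names up from G lands on D.
A perfect fifth is 7 semitones; 7 semitones up from G#3 gives D#4.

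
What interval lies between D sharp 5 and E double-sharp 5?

augmented second

D to E spans two letter names (D-E), so the interval is some kind of second.
The major second is 2 semitones; here we have 3, one semitone wider: augmented.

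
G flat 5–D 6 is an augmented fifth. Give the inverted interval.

The rule of nine gives the new number: 9 − 5 = 4, so a fifth becomes a fourth.
And augmented becomes diminished under inversion, so we get a diminished fourth.

diminished 4th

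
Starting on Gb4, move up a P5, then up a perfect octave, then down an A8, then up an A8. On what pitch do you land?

Up a perfect fifth from Gb4: Db5 (7 semitones up).
Up a perfect octave from Db5: Db6 (12 semitones up).
Db6 down an augmented octave → Dbb5 (13 semitones).
Up an augmented octave from Dbb5: Db6 (13 semitones up).

Db6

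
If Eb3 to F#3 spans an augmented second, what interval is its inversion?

diminished seventh

Inverted interval numbers add to nine, so a second pairs with a seventh (2 + 7 = 9).
And augmented becomes diminished under inversion, so we get a diminished seventh.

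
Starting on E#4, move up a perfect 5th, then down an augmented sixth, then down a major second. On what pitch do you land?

C4

E#4 up a perfect fifth → B#4 (7 semitones).
Down an augmented sixth from B#4: D4 (10 semitones down).
D4 down a major second → C4 (2 semitones).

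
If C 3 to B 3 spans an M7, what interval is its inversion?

The rule of nine gives the new number: 9 − 7 = 2, so a seventh becomes a second.
The quality also flips — major becomes minor — giving a minor second.

m2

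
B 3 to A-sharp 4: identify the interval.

B to A spans seven letter names (B-C-D-E-F-G-A) — that makes it a seventh of some quality.
The major seventh spans 11 semitones, and B3 to A#4 is exactly 11 semitones — so this is a major seventh.

M7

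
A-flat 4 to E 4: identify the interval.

diminished fourth

Descending from Ab4 to E4 is the same interval as ascending E4 to Ab4.
E to A spans four letter names (E-F-G-A): a fourth.
The perfect fourth is 5 semitones; here we have 4, one semitone narrower: diminished.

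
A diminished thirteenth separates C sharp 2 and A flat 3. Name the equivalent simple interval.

diminished sixth

Subtracting seven from the interval number removes an octave: 13 − 7 = 6.
So a diminished thirteenth is an octave plus a diminished sixth. The quality is unchanged.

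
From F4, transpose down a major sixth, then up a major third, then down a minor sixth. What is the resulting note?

E3

A major sixth down from F4 is Ab3.
Ab3 up a major third → C4 (4 semitones).
A minor sixth down from C4 is E3.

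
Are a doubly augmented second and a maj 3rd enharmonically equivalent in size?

A doubly augmented second spans 4 semitones, and a major third also spans 4 semitones — they're enharmonic.

Yes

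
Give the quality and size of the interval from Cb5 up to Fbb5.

C to F spans four letter names (C-D-E-F): a fourth.
The perfect fourth is 5 semitones; here we have 4, one semitone narrower: diminished.

d4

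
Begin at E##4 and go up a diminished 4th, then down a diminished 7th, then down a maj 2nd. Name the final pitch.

A##3

Up a diminished fourth from E##4: A#4 (4 semitones up).
A diminished seventh down from A#4 is B##3.
A major second down from B##3 is A##3.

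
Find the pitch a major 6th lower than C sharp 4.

E 3

Counting six letter names down from C lands on E.
A major sixth spans 9 semitones, so from C#4 the target pitch is E3.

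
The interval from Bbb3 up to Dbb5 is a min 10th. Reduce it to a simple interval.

Take out an octave (7 from the number): 10 − 7 = 3.
That makes a minor tenth a compound minor third — an octave plus a minor third.

m3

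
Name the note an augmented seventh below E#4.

Seven letter names down from E: F.
An augmented seventh is 12 semitones; 12 semitones down from E#4 gives F3.

F3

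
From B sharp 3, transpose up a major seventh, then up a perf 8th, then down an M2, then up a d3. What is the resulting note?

B 5

Up a major seventh from B#3: A##4 (11 semitones up).
A##4 up a perfect octave → A##5 (12 semitones).
A major second down from A##5 is G##5.
A diminished third up from G##5 is B5.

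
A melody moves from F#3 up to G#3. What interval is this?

major 2nd

F to G spans two letter names (F-G), so the interval is some kind of second.
Counting semitones, F#3→G#3 is 2, which is the major second.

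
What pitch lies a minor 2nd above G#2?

The second takes the letter from G up to A.
Moving 1 semitone up from G#2 (the size of a minor second) reaches A2.

A2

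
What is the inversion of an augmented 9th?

diminished 7th

First reduce the compound augmented ninth to its simple form, an augmented second.
The rule of nine gives the new number: 9 − 2 = 7, so a second becomes a seventh.
The quality also flips — augmented becomes diminished — giving a diminished seventh.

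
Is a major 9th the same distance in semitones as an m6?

No

A major ninth spans 14 semitones; a minor sixth spans 8 semitones. They differ by 6.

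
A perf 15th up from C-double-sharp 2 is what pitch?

C-double-sharp 4

The letter stays C (same as the start), shifted two octaves up.
Moving 24 semitones up from C##2 (the size of a perfect fifteenth) reaches C##4.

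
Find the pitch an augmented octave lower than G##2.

An octave keeps the letter name G, an octave down from G.
Moving 13 semitones down from G##2 (the size of an augmented octave) reaches G#1.

G#1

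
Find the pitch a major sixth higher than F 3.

D 4

Counting six letter names up from F lands on D.
A major sixth spans 9 semitones, so from F3 the target pitch is D4.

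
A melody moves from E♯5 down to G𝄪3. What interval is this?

minor thirteenth

Descending from E#5 to G##3 is the same interval as ascending G##3 to E#5.
G to E spans six letter names (G-A-B-C-D-E), plus an octave: a thirteenth.
G##3 to E#5 is 20 semitones, a half step short of the major thirteenth (21), so this is minor.
(Equivalently, a compound minor sixth: a minor sixth plus an octave.)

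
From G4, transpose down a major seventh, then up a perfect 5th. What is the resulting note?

Eb4

G4 down a major seventh → Ab3 (11 semitones).
Ab3 up a perfect fifth → Eb4 (7 semitones).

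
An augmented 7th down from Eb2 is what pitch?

Fbb1

The seventh takes the letter from E down to F.
An augmented seventh spans 12 semitones, so from Eb2 the target pitch is Fbb1.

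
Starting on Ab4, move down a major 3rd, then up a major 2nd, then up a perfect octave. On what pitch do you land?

Down a major third from Ab4: Fb4 (4 semitones down).
A major second up from Fb4 is Gb4.
Up a perfect octave from Gb4: Gb5 (12 semitones up).

Gb5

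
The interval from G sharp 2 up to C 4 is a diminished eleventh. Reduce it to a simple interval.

diminished fourth

Subtracting seven from the interval number removes an octave: 11 − 7 = 4.
Quality carries through unchanged, so the simple form is a diminished fourth.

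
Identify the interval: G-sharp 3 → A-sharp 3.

M2

G to A spans two letter names (G-A): a second.
Counting semitones, G#3→A#3 is 2, which is the major second.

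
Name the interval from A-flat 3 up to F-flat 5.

minor 13th

A to F spans six letter names (A-B-C-D-E-F), plus an octave — that makes it a thirteenth of some quality.
A major thirteenth would be 21 semitones, but Ab3 to Fb5 is 20 — one semitone narrower, making it a minor thirteenth.
(Equivalently, a compound minor sixth: a minor sixth plus an octave.)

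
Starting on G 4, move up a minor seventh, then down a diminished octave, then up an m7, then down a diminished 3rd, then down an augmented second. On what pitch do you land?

B 4

Up a minor seventh from G4: F5 (10 semitones up).
Down a diminished octave from F5: F#4 (11 semitones down).
F#4 up a minor seventh → E5 (10 semitones).
Down a diminished third from E5: C##5 (2 semitones down).
Down an augmented second from C##5: B4 (3 semitones down).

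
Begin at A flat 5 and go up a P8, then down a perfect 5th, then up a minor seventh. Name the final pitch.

Up a perfect octave from Ab5: Ab6 (12 semitones up).
A perfect fifth down from Ab6 is Db6.
Db6 up a minor seventh → Cb7 (10 semitones).

C flat 7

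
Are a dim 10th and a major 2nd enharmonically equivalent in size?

No

14 semitones (diminished tenth) vs 2 semitones (major second): not equal.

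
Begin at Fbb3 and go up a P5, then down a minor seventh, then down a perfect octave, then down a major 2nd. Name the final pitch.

Fbb3 up a perfect fifth → Cbb4 (7 semitones).
A minor seventh down from Cbb4 is Dbb3.
Dbb3 down a perfect octave → Dbb2 (12 semitones).
A major second down from Dbb2 is Cbb2.

Cbb2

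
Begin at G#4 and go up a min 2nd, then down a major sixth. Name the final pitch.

C4

A minor second up from G#4 is A4.
A4 down a major sixth → C4 (9 semitones).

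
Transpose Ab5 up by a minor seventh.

Gb6

The seventh takes the letter from A up to G.
A minor seventh is 10 semitones; 10 semitones up from Ab5 gives Gb6.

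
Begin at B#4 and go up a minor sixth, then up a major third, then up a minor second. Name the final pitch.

C#6

A minor sixth up from B#4 is G#5.
Up a major third from G#5: B#5 (4 semitones up).
B#5 up a minor second → C#6 (1 semitone).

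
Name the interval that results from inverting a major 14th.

First reduce the compound major fourteenth to its simple form, a major seventh.
The rule of nine gives the new number: 9 − 7 = 2, so a seventh becomes a second.
And major becomes minor under inversion, so we get a minor second.

minor 2nd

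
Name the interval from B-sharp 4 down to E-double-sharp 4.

diminished fifth

Descending from B#4 to E##4 is the same interval as ascending E##4 to B#4.
E to B spans five letter names (E-F-G-A-B) — that makes it a fifth of some quality.
E##4 to B#4 spans 6 semitones — one semitone narrower than the perfect fifth (7) — giving a diminished fifth.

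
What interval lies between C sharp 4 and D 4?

minor second

C to D spans two letter names (C-D): a second.
C#4 to D4 is 1 semitone, a half step short of the major second (2), so this is minor.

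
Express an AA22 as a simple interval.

Each octave removed subtracts seven from the number: 22 − 14 = 8.
Quality carries through unchanged, so the simple form is a doubly augmented octave.

doubly augmented 8th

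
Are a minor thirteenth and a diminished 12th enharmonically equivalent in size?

No

A minor thirteenth spans 20 semitones; a diminished twelfth spans 18 semitones. They differ by 2.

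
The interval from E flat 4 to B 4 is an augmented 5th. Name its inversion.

d4

The rule of nine gives the new number: 9 − 5 = 4, so a fifth becomes a fourth.
And augmented becomes diminished under inversion, so we get a diminished fourth.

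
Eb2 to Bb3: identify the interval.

E to B spans five letter names (E-F-G-A-B), plus an octave: a twelfth.
Eb2 to Bb3 is 19 semitones, matching the perfect twelfth exactly, so the quality is perfect.
(Equivalently, a compound perfect fifth: a perfect fifth plus an octave.)

perfect twelfth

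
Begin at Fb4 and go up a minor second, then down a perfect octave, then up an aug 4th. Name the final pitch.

Cb4

Up a minor second from Fb4: Gbb4 (1 semitone up).
A perfect octave down from Gbb4 is Gbb3.
An augmented fourth up from Gbb3 is Cb4.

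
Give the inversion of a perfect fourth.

P5

The rule of nine gives the new number: 9 − 4 = 5, so a fourth becomes a fifth.
Quality inverts too: perfect stays perfect. That makes the inversion a perfect fifth.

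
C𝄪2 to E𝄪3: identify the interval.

C to E spans three letter names (C-D-E), plus an octave, so the interval is some kind of tenth.
The major tenth spans 16 semitones, and C##2 to E##3 is exactly 16 semitones — so this is a major tenth.
(Equivalently, a compound major third: a major third plus an octave.)

M10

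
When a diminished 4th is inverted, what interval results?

augmented 5th

Interval numbers invert to sum to nine: 4 + 5 = 9, so a fourth inverts to a fifth.
And diminished becomes augmented under inversion, so we get an augmented fifth.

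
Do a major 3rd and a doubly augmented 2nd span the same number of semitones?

A major third spans 4 semitones, and a doubly augmented second also spans 4 semitones — they're enharmonic.

Yes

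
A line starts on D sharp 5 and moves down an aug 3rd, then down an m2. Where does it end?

A 4

Down an augmented third from D#5: Bb4 (5 semitones down).
Bb4 down a minor second → A4 (1 semitone).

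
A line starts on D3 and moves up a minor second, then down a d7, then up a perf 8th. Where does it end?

A minor second up from D3 is Eb3.
Eb3 down a diminished seventh → F#2 (9 semitones).
A perfect octave up from F#2 is F#3.

F#3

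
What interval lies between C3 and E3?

C to E spans three letter names (C-D-E), so the interval is some kind of third.
The major third spans 4 semitones, and C3 to E3 is exactly 4 semitones — so this is a major third.

major third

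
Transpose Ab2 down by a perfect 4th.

Counting four letter names down from A lands on E.
A perfect fourth is 5 semitones; 5 semitones down from Ab2 gives Eb2.

Eb2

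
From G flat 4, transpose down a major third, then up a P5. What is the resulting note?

B double-flat 4

Gb4 down a major third → Ebb4 (4 semitones).
Up a perfect fifth from Ebb4: Bbb4 (7 semitones up).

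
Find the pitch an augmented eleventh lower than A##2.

Counting four letter names plus an octave down from A lands on E.
Moving 18 semitones down from A##2 (the size of an augmented eleventh) reaches E#1.

E#1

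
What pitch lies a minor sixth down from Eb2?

Counting six letter names down from E lands on G.
Moving 8 semitones down from Eb2 (the size of a minor sixth) reaches G1.

G1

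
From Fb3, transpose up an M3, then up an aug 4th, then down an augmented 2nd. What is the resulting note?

Cb4

Up a major third from Fb3: Ab3 (4 semitones up).
Ab3 up an augmented fourth → D4 (6 semitones).
Down an augmented second from D4: Cb4 (3 semitones down).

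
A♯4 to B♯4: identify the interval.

major second

A to B spans two letter names (A-B) — that makes it a second of some quality.
A#4 to B#4 is 2 semitones, matching the major second exactly, so the quality is major.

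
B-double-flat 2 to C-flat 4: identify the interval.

major 9th

B to C spans two letter names (B-C), plus an octave, so the interval is some kind of ninth.
The major ninth spans 14 semitones, and Bbb2 to Cb4 is exactly 14 semitones — so this is a major ninth.
(Equivalently, a compound major second: a major second plus an octave.)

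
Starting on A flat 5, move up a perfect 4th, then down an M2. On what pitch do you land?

C flat 6

A perfect fourth up from Ab5 is Db6.
Down a major second from Db6: Cb6 (2 semitones down).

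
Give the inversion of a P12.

P4

First reduce the compound perfect twelfth to its simple form, a perfect fifth.
Interval numbers invert to sum to nine: 5 + 4 = 9, so a fifth inverts to a fourth.
Quality inverts too: perfect stays perfect. That makes the inversion a perfect fourth.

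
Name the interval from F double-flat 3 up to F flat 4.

F to F is the same letter name, plus an octave: an octave.
A perfect octave would be 12 semitones; Fbb3 to Fb4 is 13, one semitone wider, so the interval is augmented.

A8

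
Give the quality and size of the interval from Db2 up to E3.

D to E spans two letter names (D-E), plus an octave — that makes it a ninth of some quality.
A major ninth would be 14 semitones; Db2 to E3 is 15, one semitone wider, so the interval is augmented.
(Equivalently, a compound augmented second: an augmented second plus an octave.)

A9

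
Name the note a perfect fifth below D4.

G3

Five letter names down from D: G.
Moving 7 semitones down from D4 (the size of a perfect fifth) reaches G3.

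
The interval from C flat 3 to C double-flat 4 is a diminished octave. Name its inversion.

augmented 1st

The rule of nine gives the new number: 9 − 8 = 1, so an octave becomes a unison.
Quality inverts too: diminished becomes augmented. That makes the inversion an augmented unison.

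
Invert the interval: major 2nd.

Interval numbers invert to sum to nine: 2 + 7 = 9, so a second inverts to a seventh.
Quality inverts too: major becomes minor. That makes the inversion a minor seventh.

minor 7th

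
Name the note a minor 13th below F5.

A3

The thirteenth's letter: F down six letter names plus an octave → A.
Moving 20 semitones down from F5 (the size of a minor thirteenth) reaches A3.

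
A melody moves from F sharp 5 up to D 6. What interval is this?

minor sixth

F to D spans six letter names (F-G-A-B-C-D): a sixth.
F#5 to D6 is 8 semitones, a half step short of the major sixth (9), so this is minor.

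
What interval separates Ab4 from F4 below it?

Descending from Ab4 to F4 is the same interval as ascending F4 to Ab4.
F to A spans three letter names (F-G-A) — that makes it a third of some quality.
F4 to Ab4 is 3 semitones, a half step short of the major third (4), so this is minor.

minor third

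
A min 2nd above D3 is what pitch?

Eb3

Counting two letter names up from D lands on E.
Moving 1 semitone up from D3 (the size of a minor second) reaches Eb3.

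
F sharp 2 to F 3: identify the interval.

F to F is the same letter name, plus an octave, so the interval is some kind of octave.
F#2 to F3 spans 11 semitones — one semitone narrower than the perfect octave (12) — giving a diminished octave.

diminished 8th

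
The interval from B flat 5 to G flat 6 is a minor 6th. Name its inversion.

M3

The rule of nine gives the new number: 9 − 6 = 3, so a sixth becomes a third.
And minor becomes major under inversion, so we get a major third.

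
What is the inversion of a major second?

m7

Inverted interval numbers add to nine, so a second pairs with a seventh (2 + 7 = 9).
Quality inverts too: major becomes minor. That makes the inversion a minor seventh.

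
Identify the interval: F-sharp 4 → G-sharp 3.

Descending from F#4 to G#3 is the same interval as ascending G#3 to F#4.
G to F spans seven letter names (G-A-B-C-D-E-F) — that makes it a seventh of some quality.
At 10 semitones, G#3→F#4 falls one short of a major seventh: minor.

minor 7th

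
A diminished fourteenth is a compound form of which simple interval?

diminished 7th

Each octave removed subtracts seven from the number: 14 − 7 = 7.
Quality carries through unchanged, so the simple form is a diminished seventh.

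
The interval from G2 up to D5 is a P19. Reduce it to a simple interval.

Each octave removed subtracts seven from the number: 19 − 14 = 5.
So a perfect nineteenth is 2 octaves plus a perfect fifth. The quality is unchanged.

P5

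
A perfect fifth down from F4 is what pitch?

Bb3

The fifth takes the letter from F down to B.
Moving 7 semitones down from F4 (the size of a perfect fifth) reaches Bb3.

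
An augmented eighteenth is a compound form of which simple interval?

A4

Each octave removed subtracts seven from the number: 18 − 14 = 4.
That makes an augmented eighteenth a compound augmented fourth — 2 octaves plus an augmented fourth.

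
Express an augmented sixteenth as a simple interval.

augmented second

Each octave removed subtracts seven from the number: 16 − 14 = 2.
Quality carries through unchanged, so the simple form is an augmented second.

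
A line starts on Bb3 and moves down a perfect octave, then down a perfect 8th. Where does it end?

Bb1

Down a perfect octave from Bb3: Bb2 (12 semitones down).
Down a perfect octave from Bb2: Bb1 (12 semitones down).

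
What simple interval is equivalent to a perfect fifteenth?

Subtracting seven from the interval number removes an octave: 15 − 7 = 8.
Quality carries through unchanged, so the simple form is a perfect octave.

perfect 8th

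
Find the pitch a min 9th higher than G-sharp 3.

Two letters up from G (plus an octave) reaches A.
Moving 13 semitones up from G#3 (the size of a minor ninth) reaches A4.

A 4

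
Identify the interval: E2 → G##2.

E to G spans three letter names (E-F-G) — that makes it a third of some quality.
A major third would be 4 semitones; E2 to G##2 is 5, one semitone wider, so the interval is augmented.

augmented 3rd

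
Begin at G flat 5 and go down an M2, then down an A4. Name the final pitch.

A major second down from Gb5 is Fb5.
An augmented fourth down from Fb5 is Cbb5.

C double-flat 5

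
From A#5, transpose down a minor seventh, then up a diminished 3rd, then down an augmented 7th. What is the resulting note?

A minor seventh down from A#5 is B#4.
A diminished third up from B#4 is D5.
D5 down an augmented seventh → Ebb4 (12 semitones).

Ebb4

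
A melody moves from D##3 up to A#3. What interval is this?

diminished 5th

D to A spans five letter names (D-E-F-G-A): a fifth.
D##3 to A#3 spans 6 semitones — one semitone narrower than the perfect fifth (7) — giving a diminished fifth.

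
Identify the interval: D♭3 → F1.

Descending from Db3 to F1 is the same interval as ascending F1 to Db3.
F to D spans six letter names (F-G-A-B-C-D), plus an octave — that makes it a thirteenth of some quality.
At 20 semitones, F1→Db3 falls one short of a major thirteenth: minor.
(Equivalently, a compound minor sixth: a minor sixth plus an octave.)

minor thirteenth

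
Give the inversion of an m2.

Interval numbers invert to sum to nine: 2 + 7 = 9, so a second inverts to a seventh.
Quality inverts too: minor becomes major. That makes the inversion a major seventh.

major 7th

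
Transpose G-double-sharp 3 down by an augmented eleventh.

D-sharp 2

Four letters down from G (plus an octave) reaches D.
An augmented eleventh is 18 semitones; 18 semitones down from G##3 gives D#2.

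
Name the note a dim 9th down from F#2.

The ninth's letter: F down two letter names plus an octave → E.
A diminished ninth spans 12 semitones, so from F#2 the target pitch is E##1.

E##1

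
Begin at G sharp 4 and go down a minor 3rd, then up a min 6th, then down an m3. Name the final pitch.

A sharp 4

Down a minor third from G#4: E#4 (3 semitones down).
Up a minor sixth from E#4: C#5 (8 semitones up).
A minor third down from C#5 is A#4.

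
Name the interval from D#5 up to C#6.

m7

D to C spans seven letter names (D-E-F-G-A-B-C): a seventh.
A major seventh would be 11 semitones, but D#5 to C#6 is 10 — one semitone narrower, making it a minor seventh.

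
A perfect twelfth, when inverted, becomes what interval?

perfect 4th

First reduce the compound perfect twelfth to its simple form, a perfect fifth.
Interval numbers invert to sum to nine: 5 + 4 = 9, so a fifth inverts to a fourth.
And perfect stays perfect under inversion, so we get a perfect fourth.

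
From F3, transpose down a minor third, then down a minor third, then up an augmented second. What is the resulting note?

C##3

F3 down a minor third → D3 (3 semitones).
A minor third down from D3 is B2.
Up an augmented second from B2: C##3 (3 semitones up).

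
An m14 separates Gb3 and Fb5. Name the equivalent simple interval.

Take out an octave (7 from the number): 14 − 7 = 7.
Quality carries through unchanged, so the simple form is a minor seventh.

m7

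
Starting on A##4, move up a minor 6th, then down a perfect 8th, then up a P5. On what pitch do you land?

A##4 up a minor sixth → F##5 (8 semitones).
F##5 down a perfect octave → F##4 (12 semitones).
A perfect fifth up from F##4 is C##5.

C##5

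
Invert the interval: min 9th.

First reduce the compound minor ninth to its simple form, a minor second.
Interval numbers invert to sum to nine: 2 + 7 = 9, so a second inverts to a seventh.
The quality also flips — minor becomes major — giving a major seventh.

M7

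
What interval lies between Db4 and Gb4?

perfect fourth

D to G spans four letter names (D-E-F-G): a fourth.
Db4 to Gb4 is 5 semitones, matching the perfect fourth exactly, so the quality is perfect.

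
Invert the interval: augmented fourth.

d5

Inverted interval numbers add to nine, so a fourth pairs with a fifth (4 + 5 = 9).
And augmented becomes diminished under inversion, so we get a diminished fifth.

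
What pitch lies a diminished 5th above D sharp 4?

Counting five letter names up from D lands on A.
A diminished fifth spans 6 semitones, so from D#4 the target pitch is A4.

A 4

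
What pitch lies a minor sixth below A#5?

Six letter names down from A: C.
A minor sixth spans 8 semitones, so from A#5 the target pitch is C##5.

C##5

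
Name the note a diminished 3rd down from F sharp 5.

D double-sharp 5

Three letter names down from F: D.
A diminished third spans 2 semitones, so from F#5 the target pitch is D##5.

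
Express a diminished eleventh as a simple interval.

Each octave removed subtracts seven from the number: 11 − 7 = 4.
So a diminished eleventh is an octave plus a diminished fourth. The quality is unchanged.

diminished fourth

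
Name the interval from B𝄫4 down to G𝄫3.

major tenth

Descending from Bbb4 to Gbb3 is the same interval as ascending Gbb3 to Bbb4.
G to B spans three letter names (G-A-B), plus an octave — that makes it a tenth of some quality.
Counting semitones, Gbb3→Bbb4 is 16, which is the major tenth.
(Equivalently, a compound major third: a major third plus an octave.)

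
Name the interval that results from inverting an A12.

First reduce the compound augmented twelfth to its simple form, an augmented fifth.
The rule of nine gives the new number: 9 − 5 = 4, so a fifth becomes a fourth.
The quality also flips — augmented becomes diminished — giving a diminished fourth.

diminished 4th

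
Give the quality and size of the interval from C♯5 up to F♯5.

C to F spans four letter names (C-D-E-F), so the interval is some kind of fourth.
Counting semitones, C#5→F#5 is 5, which is the perfect fourth.

perfect fourth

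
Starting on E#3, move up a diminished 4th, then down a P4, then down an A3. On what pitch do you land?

E#3 up a diminished fourth → A3 (4 semitones).
Down a perfect fourth from A3: E3 (5 semitones down).
An augmented third down from E3 is Cb3.

Cb3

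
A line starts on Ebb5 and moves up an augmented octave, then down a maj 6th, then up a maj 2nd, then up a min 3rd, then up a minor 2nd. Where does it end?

An augmented octave up from Ebb5 is Eb6.
Eb6 down a major sixth → Gb5 (9 semitones).
Gb5 up a major second → Ab5 (2 semitones).
Up a minor third from Ab5: Cb6 (3 semitones up).
Cb6 up a minor second → Dbb6 (1 semitone).

Dbb6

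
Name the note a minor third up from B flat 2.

D flat 3

Three letter names up from B: D.
A minor third is 3 semitones; 3 semitones up from Bb2 gives Db3.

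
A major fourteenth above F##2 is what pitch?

Counting seven letter names plus an octave up from F lands on E.
A major fourteenth spans 23 semitones, so from F##2 the target pitch is E##4.

E##4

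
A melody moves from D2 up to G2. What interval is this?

P4

D to G spans four letter names (D-E-F-G) — that makes it a fourth of some quality.
D2 to G2 is 5 semitones, matching the perfect fourth exactly, so the quality is perfect.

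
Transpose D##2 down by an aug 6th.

Six letter names down from D: F.
An augmented sixth spans 10 semitones, so from D##2 the target pitch is F#1.

F#1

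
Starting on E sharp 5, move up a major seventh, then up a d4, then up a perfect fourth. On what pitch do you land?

C sharp 7

Up a major seventh from E#5: D##6 (11 semitones up).
D##6 up a diminished fourth → G#6 (4 semitones).
G#6 up a perfect fourth → C#7 (5 semitones).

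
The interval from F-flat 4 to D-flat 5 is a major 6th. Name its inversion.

Interval numbers invert to sum to nine: 6 + 3 = 9, so a sixth inverts to a third.
The quality also flips — major becomes minor — giving a minor third.

m3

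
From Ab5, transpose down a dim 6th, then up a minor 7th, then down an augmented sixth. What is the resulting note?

Db5

Down a diminished sixth from Ab5: C#5 (7 semitones down).
A minor seventh up from C#5 is B5.
An augmented sixth down from B5 is Db5.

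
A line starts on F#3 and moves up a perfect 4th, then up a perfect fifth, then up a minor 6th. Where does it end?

Up a perfect fourth from F#3: B3 (5 semitones up).
A perfect fifth up from B3 is F#4.
F#4 up a minor sixth → D5 (8 semitones).

D5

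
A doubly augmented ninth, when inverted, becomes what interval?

doubly diminished seventh

First reduce the compound doubly augmented ninth to its simple form, a doubly augmented second.
The rule of nine gives the new number: 9 − 2 = 7, so a second becomes a seventh.
And doubly augmented becomes doubly diminished under inversion, so we get a doubly diminished seventh.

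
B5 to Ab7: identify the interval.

B to A spans seven letter names (B-C-D-E-F-G-A), plus an octave: a fourteenth.
B5 to Ab7 spans 21 semitones — two semitones narrower than the major fourteenth (23) — giving a diminished fourteenth.
(Equivalently, a compound diminished seventh: a diminished seventh plus an octave.)

diminished 14th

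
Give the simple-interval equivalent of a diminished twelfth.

Each octave removed subtracts seven from the number: 12 − 7 = 5.
Quality carries through unchanged, so the simple form is a diminished fifth.

d5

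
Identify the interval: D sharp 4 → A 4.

D to A spans five letter names (D-E-F-G-A), so the interval is some kind of fifth.
A perfect fifth would be 7 semitones; D#4 to A4 is 6, one semitone narrower, so the interval is diminished.

diminished 5th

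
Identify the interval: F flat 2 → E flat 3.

F to E spans seven letter names (F-G-A-B-C-D-E), so the interval is some kind of seventh.
Fb2 to Eb3 is 11 semitones, matching the major seventh exactly, so the quality is major.

major seventh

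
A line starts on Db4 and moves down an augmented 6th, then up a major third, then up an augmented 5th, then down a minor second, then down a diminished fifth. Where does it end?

An augmented sixth down from Db4 is Fbb3.
A major third up from Fbb3 is Abb3.
Abb3 up an augmented fifth → Eb4 (8 semitones).
Eb4 down a minor second → D4 (1 semitone).
A diminished fifth down from D4 is G#3.

G#3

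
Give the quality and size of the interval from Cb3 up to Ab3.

C to A spans six letter names (C-D-E-F-G-A): a sixth.
The major sixth spans 9 semitones, and Cb3 to Ab3 is exactly 9 semitones — so this is a major sixth.

major 6th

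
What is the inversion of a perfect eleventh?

perfect 5th

First reduce the compound perfect eleventh to its simple form, a perfect fourth.
The rule of nine gives the new number: 9 − 4 = 5, so a fourth becomes a fifth.
And perfect stays perfect under inversion, so we get a perfect fifth.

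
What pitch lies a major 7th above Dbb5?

Cb6

The seventh takes the letter from D up to C.
Moving 11 semitones up from Dbb5 (the size of a major seventh) reaches Cb6.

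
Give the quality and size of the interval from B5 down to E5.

Descending from B5 to E5 is the same interval as ascending E5 to B5.
E to B spans five letter names (E-F-G-A-B) — that makes it a fifth of some quality.
Counting semitones, E5→B5 is 7, which is the perfect fifth.

P5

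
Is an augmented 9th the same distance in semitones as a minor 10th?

An augmented ninth spans 15 semitones, and a minor tenth also spans 15 semitones — they're enharmonic.

Yes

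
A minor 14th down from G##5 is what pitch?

A##3

Seven letters down from G (plus an octave) reaches A.
A minor fourteenth is 22 semitones; 22 semitones down from G##5 gives A##3.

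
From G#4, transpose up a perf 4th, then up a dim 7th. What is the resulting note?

A perfect fourth up from G#4 is C#5.
Up a diminished seventh from C#5: Bb5 (9 semitones up).

Bb5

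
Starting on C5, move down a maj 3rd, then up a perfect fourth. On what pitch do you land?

Db5

Down a major third from C5: Ab4 (4 semitones down).
Up a perfect fourth from Ab4: Db5 (5 semitones up).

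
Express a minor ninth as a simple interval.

m2

Each octave removed subtracts seven from the number: 9 − 7 = 2.
Quality carries through unchanged, so the simple form is a minor second.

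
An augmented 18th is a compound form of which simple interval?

augmented 4th

Each octave removed subtracts seven from the number: 18 − 14 = 4.
That makes an augmented eighteenth a compound augmented fourth — 2 octaves plus an augmented fourth.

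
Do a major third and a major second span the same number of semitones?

A major third spans 4 semitones; a major second spans 2 semitones. They differ by 2.

No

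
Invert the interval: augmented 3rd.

diminished sixth

Inverted interval numbers add to nine, so a third pairs with a sixth (3 + 6 = 9).
Quality inverts too: augmented becomes diminished. That makes the inversion a diminished sixth.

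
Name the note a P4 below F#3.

C#3

Counting four letter names down from F lands on C.
Moving 5 semitones down from F#3 (the size of a perfect fourth) reaches C#3.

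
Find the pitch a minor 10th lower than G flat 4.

The tenth's letter: G down three letter names plus an octave → E.
A minor tenth spans 15 semitones, so from Gb4 the target pitch is Eb3.

E flat 3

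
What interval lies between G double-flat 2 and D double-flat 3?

perfect fifth

G to D spans five letter names (G-A-B-C-D): a fifth.
Counting semitones, Gbb2→Dbb3 is 7, which is the perfect fifth.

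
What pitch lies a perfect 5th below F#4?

The fifth takes the letter from F down to B.
A perfect fifth spans 7 semitones, so from F#4 the target pitch is B3.

B3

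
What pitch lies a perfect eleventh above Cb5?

Fb6

The eleventh's letter: C up four letter names plus an octave → F.
Moving 17 semitones up from Cb5 (the size of a perfect eleventh) reaches Fb6.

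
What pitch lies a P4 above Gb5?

Cb6

The fourth takes the letter from G up to C.
A perfect fourth spans 5 semitones, so from Gb5 the target pitch is Cb6.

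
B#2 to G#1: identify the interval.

Descending from B#2 to G#1 is the same interval as ascending G#1 to B#2.
G to B spans three letter names (G-A-B), plus an octave: a tenth.
The major tenth spans 16 semitones, and G#1 to B#2 is exactly 16 semitones — so this is a major tenth.
(Equivalently, a compound major third: a major third plus an octave.)

M10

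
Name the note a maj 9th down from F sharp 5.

Two letters down from F (plus an octave) reaches E.
A major ninth spans 14 semitones, so from F#5 the target pitch is E4.

E 4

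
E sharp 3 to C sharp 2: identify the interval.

major 10th

Descending from E#3 to C#2 is the same interval as ascending C#2 to E#3.
C to E spans three letter names (C-D-E), plus an octave — that makes it a tenth of some quality.
C#2 to E#3 is 16 semitones, matching the major tenth exactly, so the quality is major.
(Equivalently, a compound major third: a major third plus an octave.)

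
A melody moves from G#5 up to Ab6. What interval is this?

G to A spans two letter names (G-A), plus an octave, so the interval is some kind of ninth.
A major ninth would be 14 semitones; G#5 to Ab6 is 12, two semitones narrower, so the interval is diminished.

diminished ninth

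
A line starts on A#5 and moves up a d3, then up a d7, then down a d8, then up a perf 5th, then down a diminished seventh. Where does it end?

G#5

Up a diminished third from A#5: C6 (2 semitones up).
A diminished seventh up from C6 is Bbb6.
A diminished octave down from Bbb6 is Bb5.
Bb5 up a perfect fifth → F6 (7 semitones).
A diminished seventh down from F6 is G#5.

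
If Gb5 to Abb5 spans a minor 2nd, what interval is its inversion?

major 7th

The rule of nine gives the new number: 9 − 2 = 7, so a second becomes a seventh.
The quality also flips — minor becomes major — giving a major seventh.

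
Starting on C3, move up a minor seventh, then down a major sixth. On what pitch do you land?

C3 up a minor seventh → Bb3 (10 semitones).
Bb3 down a major sixth → Db3 (9 semitones).

Db3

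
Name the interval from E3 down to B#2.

diminished fourth

Descending from E3 to B#2 is the same interval as ascending B#2 to E3.
B to E spans four letter names (B-C-D-E), so the interval is some kind of fourth.
B#2 to E3 spans 4 semitones — one semitone narrower than the perfect fourth (5) — giving a diminished fourth.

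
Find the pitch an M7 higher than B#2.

Counting seven letter names up from B lands on A.
Moving 11 semitones up from B#2 (the size of a major seventh) reaches A##3.

A##3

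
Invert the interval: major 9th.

First reduce the compound major ninth to its simple form, a major second.
Inverted interval numbers add to nine, so a second pairs with a seventh (2 + 7 = 9).
Quality inverts too: major becomes minor. That makes the inversion a minor seventh.

m7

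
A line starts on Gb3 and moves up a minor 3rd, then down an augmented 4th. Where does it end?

Up a minor third from Gb3: Bbb3 (3 semitones up).
An augmented fourth down from Bbb3 is Fbb3.

Fbb3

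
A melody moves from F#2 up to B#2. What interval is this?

A4

F to B spans four letter names (F-G-A-B), so the interval is some kind of fourth.
The perfect fourth is 5 semitones; here we have 6, one semitone wider: augmented.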